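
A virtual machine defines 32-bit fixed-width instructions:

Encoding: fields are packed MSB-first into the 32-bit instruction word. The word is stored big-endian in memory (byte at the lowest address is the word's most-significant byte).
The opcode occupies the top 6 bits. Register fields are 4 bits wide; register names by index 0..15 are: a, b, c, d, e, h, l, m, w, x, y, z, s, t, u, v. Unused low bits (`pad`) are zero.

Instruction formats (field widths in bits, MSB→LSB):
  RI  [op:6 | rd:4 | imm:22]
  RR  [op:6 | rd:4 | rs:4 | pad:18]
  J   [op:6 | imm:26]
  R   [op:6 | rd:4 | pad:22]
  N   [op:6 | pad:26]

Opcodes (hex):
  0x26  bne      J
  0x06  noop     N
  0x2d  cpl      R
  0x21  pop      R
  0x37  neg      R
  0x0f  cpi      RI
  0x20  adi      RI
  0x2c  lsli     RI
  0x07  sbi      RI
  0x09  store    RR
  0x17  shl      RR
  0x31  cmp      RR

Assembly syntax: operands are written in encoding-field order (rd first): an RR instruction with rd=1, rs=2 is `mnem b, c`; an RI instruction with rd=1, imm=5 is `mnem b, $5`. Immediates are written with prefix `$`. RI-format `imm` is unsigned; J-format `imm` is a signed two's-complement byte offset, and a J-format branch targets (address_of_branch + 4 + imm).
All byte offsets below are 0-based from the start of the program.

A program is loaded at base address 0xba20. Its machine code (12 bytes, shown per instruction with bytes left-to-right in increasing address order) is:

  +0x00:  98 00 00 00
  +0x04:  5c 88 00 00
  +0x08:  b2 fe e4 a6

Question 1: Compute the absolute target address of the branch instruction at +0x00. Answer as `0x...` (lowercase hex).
@+00  big-endian(98 00 00 00) = 0x98000000
  top 6b → 0x26 → bne [J]
  imm: (w>>0)&0x3ffffff=0x0 → $0
  target = base 0xba20 + off 0x00 + 4 + imm 0 = 0xba24

0xba24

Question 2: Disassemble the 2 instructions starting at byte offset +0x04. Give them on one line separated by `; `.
@+04  big-endian(5c 88 00 00) = 0x5c880000
  top 6b → 0x17 → shl [RR]
  [25:22] rd=2 = c
  [21:18] rs=2 = c
@+08  big-endian(b2 fe e4 a6) = 0xb2fee4a6
  top 6b → 0x2c → lsli [RI]
  [25:22] rd=11 = z
  [21:0] imm=4121766 = $4121766

shl c, c; lsli z, $4121766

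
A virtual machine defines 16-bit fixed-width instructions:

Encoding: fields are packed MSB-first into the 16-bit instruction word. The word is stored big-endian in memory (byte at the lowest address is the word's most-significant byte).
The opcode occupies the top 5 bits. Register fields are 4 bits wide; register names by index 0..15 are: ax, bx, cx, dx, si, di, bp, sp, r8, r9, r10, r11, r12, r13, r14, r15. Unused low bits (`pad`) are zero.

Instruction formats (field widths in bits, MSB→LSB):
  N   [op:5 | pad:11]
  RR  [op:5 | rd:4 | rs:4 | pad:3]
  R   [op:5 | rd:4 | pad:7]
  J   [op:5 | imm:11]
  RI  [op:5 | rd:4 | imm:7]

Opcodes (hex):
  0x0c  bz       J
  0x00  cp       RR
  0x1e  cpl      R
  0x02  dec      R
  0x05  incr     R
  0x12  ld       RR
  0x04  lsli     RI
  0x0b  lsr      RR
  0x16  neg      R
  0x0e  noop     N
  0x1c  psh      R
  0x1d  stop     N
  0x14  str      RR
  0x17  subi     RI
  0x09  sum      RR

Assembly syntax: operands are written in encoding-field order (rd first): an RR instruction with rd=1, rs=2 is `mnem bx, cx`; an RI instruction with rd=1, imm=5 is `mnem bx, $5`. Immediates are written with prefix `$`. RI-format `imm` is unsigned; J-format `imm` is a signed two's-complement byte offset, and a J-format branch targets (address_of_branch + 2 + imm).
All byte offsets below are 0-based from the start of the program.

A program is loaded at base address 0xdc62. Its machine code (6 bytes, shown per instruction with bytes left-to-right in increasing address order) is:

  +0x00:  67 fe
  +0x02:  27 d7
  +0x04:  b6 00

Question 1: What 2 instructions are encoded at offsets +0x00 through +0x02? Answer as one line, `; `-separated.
off 0x00: read 67 fe as big → 0x67fe
  op=0x67fe>>11=0xc ⇒ bz (J)
  imm@[10:0]=0x7fe (s11→-2) ⇒ $-2
off 0x02: read 27 d7 as big → 0x27d7
  op=0x27d7>>11=0x4 ⇒ lsli (RI)
  rd@[10:7]=0xf ⇒ r15
  imm@[6:0]=0x57 ⇒ $87

bz $-2; lsli r15, $87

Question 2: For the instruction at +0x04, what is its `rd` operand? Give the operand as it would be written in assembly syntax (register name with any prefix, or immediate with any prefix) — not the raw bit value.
r12

[04] b6 00 → 0xb600
  top 5b → 0x16 → neg [R]
  rd@[10:7]=0xc ⇒ r12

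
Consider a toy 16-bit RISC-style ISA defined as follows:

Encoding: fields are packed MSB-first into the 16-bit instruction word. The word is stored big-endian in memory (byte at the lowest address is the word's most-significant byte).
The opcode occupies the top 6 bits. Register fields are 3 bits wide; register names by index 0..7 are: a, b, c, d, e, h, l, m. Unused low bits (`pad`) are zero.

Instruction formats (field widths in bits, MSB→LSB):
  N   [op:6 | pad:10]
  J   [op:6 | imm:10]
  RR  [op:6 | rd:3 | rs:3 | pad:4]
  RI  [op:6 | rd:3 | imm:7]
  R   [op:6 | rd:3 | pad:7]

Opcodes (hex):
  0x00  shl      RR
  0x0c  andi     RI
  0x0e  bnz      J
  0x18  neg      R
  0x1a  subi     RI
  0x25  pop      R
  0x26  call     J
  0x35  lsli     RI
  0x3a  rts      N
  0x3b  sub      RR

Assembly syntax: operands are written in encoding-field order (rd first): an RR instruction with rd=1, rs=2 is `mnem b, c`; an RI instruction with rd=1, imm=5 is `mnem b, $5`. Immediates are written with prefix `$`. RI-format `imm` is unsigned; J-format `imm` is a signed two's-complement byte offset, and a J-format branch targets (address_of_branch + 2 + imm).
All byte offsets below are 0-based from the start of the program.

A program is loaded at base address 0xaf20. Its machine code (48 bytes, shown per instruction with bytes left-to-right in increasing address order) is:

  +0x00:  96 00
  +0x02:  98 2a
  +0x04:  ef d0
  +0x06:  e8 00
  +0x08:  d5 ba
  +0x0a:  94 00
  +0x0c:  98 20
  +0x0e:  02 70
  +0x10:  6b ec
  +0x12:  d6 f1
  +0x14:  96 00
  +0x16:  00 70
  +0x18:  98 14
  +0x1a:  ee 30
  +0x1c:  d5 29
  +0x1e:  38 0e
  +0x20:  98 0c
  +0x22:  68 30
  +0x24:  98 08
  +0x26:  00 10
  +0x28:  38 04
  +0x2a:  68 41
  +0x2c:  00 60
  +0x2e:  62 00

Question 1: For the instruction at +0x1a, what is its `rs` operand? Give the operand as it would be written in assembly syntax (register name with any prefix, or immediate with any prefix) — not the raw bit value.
d

off 0x1a: read ee 30 as big → 0xee30
  top 6b → 0x3b → sub [RR]
  rd: (w>>7)&0x7=0x4 → e
  rs: (w>>4)&0x7=0x3 → d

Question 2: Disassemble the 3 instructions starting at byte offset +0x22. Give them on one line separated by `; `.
@+22  big-endian(68 30) = 0x6830
  op=0x6830>>10=0x1a ⇒ subi (RI)
  rd@[9:7]=0x0 ⇒ a
  imm@[6:0]=0x30 ⇒ $48
@+24  big-endian(98 08) = 0x9808
  op=0x9808>>10=0x26 ⇒ call (J)
  imm@[9:0]=0x8 ⇒ $8
@+26  big-endian(00 10) = 0x0010
  op=0x0010>>10=0x0 ⇒ shl (RR)
  rd@[9:7]=0x0 ⇒ a
  rs@[6:4]=0x1 ⇒ b

subi a, $48; call $8; shl a, b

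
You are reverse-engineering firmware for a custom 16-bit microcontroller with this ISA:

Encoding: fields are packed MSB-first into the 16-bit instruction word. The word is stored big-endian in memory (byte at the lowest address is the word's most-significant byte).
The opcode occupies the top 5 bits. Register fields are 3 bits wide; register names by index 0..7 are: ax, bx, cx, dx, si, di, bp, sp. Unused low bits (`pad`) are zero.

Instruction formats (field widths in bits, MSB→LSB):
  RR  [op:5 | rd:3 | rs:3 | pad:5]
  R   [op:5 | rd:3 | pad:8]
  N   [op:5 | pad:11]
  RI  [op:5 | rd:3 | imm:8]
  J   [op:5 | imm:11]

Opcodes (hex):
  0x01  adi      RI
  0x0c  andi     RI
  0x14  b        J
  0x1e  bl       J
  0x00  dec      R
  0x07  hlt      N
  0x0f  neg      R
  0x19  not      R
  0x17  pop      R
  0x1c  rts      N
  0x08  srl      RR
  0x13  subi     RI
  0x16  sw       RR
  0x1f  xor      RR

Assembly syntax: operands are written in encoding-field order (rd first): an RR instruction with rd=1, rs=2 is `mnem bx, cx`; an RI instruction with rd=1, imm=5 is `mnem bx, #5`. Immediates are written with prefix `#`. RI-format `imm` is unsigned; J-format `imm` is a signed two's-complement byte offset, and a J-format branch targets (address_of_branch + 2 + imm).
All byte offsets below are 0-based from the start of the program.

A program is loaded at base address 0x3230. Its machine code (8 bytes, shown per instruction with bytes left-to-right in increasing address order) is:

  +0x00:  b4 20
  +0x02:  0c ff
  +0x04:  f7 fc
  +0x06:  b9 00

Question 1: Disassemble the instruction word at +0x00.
sw si, bx

[00] b4 20 → 0xb420
  opcode bits[15:11]=0x16: sw/RR
  rd: (w>>8)&0x7=0x4 → si
  rs: (w>>5)&0x7=0x1 → bx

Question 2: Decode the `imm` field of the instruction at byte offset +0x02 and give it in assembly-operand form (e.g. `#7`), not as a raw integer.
off 0x02: read 0c ff as big → 0x0cff
  top 5b → 0x1 → adi [RI]
  rd@[10:8]=0x4 ⇒ si
  imm@[7:0]=0xff ⇒ #255

#255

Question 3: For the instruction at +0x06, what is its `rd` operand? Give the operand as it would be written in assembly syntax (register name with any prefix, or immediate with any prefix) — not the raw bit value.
bx

off 0x06: read b9 00 as big → 0xb900
  op=0xb900>>11=0x17 ⇒ pop (R)
  [10:8] rd=1 = bx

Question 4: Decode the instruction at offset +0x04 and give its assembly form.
bl #-4

+0x04: f7 fc ⇒ word 0xf7fc (big)
  op=0xf7fc>>11=0x1e ⇒ bl (J)
  imm@[10:0]=0x7fc (s11→-4) ⇒ #-4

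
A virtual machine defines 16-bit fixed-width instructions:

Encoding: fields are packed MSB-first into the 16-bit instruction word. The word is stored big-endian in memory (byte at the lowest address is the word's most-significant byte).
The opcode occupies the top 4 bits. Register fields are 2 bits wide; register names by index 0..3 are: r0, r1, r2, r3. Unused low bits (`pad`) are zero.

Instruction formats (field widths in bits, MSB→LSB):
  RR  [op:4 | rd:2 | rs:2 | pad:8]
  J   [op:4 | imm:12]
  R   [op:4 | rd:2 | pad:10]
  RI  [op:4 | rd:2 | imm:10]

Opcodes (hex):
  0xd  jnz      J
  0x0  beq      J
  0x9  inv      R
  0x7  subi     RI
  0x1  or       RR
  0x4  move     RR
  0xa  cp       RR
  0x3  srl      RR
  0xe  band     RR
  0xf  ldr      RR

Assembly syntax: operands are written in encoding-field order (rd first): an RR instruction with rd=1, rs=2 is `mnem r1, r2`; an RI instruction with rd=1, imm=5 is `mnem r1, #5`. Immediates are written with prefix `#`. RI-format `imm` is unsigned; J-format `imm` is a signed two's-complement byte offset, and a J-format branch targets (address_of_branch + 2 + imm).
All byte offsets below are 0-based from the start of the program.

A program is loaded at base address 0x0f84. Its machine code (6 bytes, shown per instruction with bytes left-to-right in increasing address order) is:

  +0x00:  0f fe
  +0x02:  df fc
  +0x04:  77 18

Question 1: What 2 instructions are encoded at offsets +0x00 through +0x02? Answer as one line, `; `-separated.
@+00  big-endian(0f fe) = 0x0ffe
  top 4b → 0x0 → beq [J]
  imm: (w>>0)&0xfff=0xffe (s12→-2) → #-2
@+02  big-endian(df fc) = 0xdffc
  top 4b → 0xd → jnz [J]
  imm: (w>>0)&0xfff=0xffc (s12→-4) → #-4

beq #-2; jnz #-4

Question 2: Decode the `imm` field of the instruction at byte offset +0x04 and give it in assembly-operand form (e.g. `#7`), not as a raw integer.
#792

[04] 77 18 → 0x7718
  top 4b → 0x7 → subi [RI]
  [11:10] rd=1 = r1
  [9:0] imm=792 = #792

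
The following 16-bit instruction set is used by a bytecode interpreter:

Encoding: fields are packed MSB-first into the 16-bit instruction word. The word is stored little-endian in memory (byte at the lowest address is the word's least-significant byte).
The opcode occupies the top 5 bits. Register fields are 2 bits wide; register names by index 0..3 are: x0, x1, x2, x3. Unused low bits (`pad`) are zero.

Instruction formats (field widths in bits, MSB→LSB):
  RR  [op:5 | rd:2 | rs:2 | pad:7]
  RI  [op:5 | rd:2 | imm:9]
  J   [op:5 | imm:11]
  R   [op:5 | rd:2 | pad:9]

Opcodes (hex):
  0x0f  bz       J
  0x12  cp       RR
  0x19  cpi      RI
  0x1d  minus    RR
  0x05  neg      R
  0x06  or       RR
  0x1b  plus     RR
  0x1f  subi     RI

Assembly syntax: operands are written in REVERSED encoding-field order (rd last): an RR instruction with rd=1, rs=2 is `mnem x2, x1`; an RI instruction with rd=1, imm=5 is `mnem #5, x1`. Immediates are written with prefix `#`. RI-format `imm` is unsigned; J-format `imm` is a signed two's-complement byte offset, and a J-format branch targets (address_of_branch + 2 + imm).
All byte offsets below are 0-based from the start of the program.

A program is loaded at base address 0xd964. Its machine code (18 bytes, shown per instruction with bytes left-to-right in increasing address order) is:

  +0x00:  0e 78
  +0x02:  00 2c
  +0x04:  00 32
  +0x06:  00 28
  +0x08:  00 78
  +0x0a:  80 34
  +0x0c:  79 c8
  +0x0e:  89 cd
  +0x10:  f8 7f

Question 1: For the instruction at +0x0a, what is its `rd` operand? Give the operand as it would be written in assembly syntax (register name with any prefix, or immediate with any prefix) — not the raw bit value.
x2

+0x0a: 80 34 ⇒ word 0x3480 (little)
  opcode bits[15:11]=0x6: or/RR
  rd@[10:9]=0x2 ⇒ x2
  rs@[8:7]=0x1 ⇒ x1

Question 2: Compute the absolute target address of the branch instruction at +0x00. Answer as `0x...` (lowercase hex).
0xd974

off 0x00: read 0e 78 as little → 0x780e
  top 5b → 0xf → bz [J]
  imm: (w>>0)&0x7ff=0xe → #14
  target = base 0xd964 + off 0x00 + 2 + imm 14 = 0xd974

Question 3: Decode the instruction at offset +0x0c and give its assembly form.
[0c] 79 c8 → 0xc879
  top 5b → 0x19 → cpi [RI]
  rd@[10:9]=0x0 ⇒ x0
  imm@[8:0]=0x79 ⇒ #121

cpi #121, x0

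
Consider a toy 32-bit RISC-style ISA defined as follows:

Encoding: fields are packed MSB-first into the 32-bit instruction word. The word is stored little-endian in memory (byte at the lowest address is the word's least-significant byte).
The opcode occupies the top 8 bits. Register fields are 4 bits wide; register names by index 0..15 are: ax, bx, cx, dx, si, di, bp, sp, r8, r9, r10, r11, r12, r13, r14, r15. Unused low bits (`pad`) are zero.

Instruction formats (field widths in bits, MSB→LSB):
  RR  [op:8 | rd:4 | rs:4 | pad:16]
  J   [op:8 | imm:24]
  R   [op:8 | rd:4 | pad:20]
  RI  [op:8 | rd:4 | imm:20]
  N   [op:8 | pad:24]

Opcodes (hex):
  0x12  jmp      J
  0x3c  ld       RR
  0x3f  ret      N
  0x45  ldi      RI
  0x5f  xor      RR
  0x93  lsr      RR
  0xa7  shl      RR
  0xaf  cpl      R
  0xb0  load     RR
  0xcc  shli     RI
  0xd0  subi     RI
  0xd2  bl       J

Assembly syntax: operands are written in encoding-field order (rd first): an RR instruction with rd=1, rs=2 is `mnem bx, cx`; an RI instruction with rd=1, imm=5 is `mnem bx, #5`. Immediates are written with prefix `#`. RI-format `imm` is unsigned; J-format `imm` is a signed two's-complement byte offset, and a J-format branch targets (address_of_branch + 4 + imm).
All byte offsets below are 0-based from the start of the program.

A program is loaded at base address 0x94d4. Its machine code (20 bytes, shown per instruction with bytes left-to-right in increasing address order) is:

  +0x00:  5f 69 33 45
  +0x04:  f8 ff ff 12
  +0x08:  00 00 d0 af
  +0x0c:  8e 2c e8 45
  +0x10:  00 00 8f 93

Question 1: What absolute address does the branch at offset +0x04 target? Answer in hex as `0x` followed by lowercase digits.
0x94d4

+0x04: f8 ff ff 12 ⇒ word 0x12fffff8 (little)
  op=0x12fffff8>>24=0x12 ⇒ jmp (J)
  imm: (w>>0)&0xffffff=0xfffff8 (s24→-8) → #-8
  target = base 0x94d4 + off 0x04 + 4 + imm -8 = 0x94d4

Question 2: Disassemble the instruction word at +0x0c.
ldi r14, #535694

+0x0c: 8e 2c e8 45 ⇒ word 0x45e82c8e (little)
  op=0x45e82c8e>>24=0x45 ⇒ ldi (RI)
  [23:20] rd=14 = r14
  [19:0] imm=535694 = #535694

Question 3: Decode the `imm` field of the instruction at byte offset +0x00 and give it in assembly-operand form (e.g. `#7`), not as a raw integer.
[00] 5f 69 33 45 → 0x4533695f
  top 8b → 0x45 → ldi [RI]
  rd@[23:20]=0x3 ⇒ dx
  imm@[19:0]=0x3695f ⇒ #223583

#223583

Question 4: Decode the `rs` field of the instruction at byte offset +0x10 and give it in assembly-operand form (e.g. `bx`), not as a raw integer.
r15

[10] 00 00 8f 93 → 0x938f0000
  op=0x938f0000>>24=0x93 ⇒ lsr (RR)
  rd@[23:20]=0x8 ⇒ r8
  rs@[19:16]=0xf ⇒ r15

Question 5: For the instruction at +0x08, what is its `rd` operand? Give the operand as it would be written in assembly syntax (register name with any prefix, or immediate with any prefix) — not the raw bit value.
r13

off 0x08: read 00 00 d0 af as little → 0xafd00000
  top 8b → 0xaf → cpl [R]
  rd@[23:20]=0xd ⇒ r13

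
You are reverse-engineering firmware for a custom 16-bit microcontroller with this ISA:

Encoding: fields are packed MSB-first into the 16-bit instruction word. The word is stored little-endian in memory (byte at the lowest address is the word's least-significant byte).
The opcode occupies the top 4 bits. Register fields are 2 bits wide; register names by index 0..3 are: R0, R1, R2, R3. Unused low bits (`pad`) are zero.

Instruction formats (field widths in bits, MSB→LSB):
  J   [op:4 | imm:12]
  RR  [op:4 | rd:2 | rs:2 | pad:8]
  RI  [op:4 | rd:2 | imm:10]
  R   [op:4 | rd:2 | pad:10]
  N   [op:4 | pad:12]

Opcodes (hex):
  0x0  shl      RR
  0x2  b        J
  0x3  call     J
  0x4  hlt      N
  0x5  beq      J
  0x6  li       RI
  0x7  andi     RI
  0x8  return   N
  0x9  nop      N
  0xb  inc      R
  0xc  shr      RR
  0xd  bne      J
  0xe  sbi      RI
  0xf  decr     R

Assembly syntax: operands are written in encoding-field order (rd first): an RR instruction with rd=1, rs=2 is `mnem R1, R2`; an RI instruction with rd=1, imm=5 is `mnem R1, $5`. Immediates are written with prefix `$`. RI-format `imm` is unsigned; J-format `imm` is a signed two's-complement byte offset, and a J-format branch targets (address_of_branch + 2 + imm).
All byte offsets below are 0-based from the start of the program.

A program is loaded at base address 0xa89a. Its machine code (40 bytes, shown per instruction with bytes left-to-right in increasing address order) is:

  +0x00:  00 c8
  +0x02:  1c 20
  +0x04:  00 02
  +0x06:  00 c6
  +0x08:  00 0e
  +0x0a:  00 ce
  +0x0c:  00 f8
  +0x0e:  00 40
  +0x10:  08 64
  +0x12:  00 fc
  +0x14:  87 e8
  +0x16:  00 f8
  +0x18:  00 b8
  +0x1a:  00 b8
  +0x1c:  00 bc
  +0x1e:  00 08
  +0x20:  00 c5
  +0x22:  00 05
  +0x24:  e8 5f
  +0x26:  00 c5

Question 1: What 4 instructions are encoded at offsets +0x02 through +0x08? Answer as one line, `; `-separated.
@+02  little-endian(1c 20) = 0x201c
  opcode bits[15:12]=0x2: b/J
  imm@[11:0]=0x1c ⇒ $28
@+04  little-endian(00 02) = 0x0200
  opcode bits[15:12]=0x0: shl/RR
  rd@[11:10]=0x0 ⇒ R0
  rs@[9:8]=0x2 ⇒ R2
@+06  little-endian(00 c6) = 0xc600
  opcode bits[15:12]=0xc: shr/RR
  rd@[11:10]=0x1 ⇒ R1
  rs@[9:8]=0x2 ⇒ R2
@+08  little-endian(00 0e) = 0x0e00
  opcode bits[15:12]=0x0: shl/RR
  rd@[11:10]=0x3 ⇒ R3
  rs@[9:8]=0x2 ⇒ R2

b $28; shl R0, R2; shr R1, R2; shl R3, R2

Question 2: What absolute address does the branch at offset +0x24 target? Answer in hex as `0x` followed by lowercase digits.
0xa8a8

@+24  little-endian(e8 5f) = 0x5fe8
  opcode bits[15:12]=0x5: beq/J
  imm@[11:0]=0xfe8 (s12→-24) ⇒ $-24
  target = base 0xa89a + off 0x24 + 2 + imm -24 = 0xa8a8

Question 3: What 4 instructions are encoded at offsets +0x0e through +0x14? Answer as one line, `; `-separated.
hlt; li R1, $8; decr R3; sbi R2, $135

off 0x0e: read 00 40 as little → 0x4000
  op=0x4000>>12=0x4 ⇒ hlt (N)
off 0x10: read 08 64 as little → 0x6408
  op=0x6408>>12=0x6 ⇒ li (RI)
  [11:10] rd=1 = R1
  [9:0] imm=8 = $8
off 0x12: read 00 fc as little → 0xfc00
  op=0xfc00>>12=0xf ⇒ decr (R)
  [11:10] rd=3 = R3
off 0x14: read 87 e8 as little → 0xe887
  op=0xe887>>12=0xe ⇒ sbi (RI)
  [11:10] rd=2 = R2
  [9:0] imm=135 = $135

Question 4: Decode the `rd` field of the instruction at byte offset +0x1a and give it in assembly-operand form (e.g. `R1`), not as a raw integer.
@+1a  little-endian(00 b8) = 0xb800
  op=0xb800>>12=0xb ⇒ inc (R)
  [11:10] rd=2 = R2

R2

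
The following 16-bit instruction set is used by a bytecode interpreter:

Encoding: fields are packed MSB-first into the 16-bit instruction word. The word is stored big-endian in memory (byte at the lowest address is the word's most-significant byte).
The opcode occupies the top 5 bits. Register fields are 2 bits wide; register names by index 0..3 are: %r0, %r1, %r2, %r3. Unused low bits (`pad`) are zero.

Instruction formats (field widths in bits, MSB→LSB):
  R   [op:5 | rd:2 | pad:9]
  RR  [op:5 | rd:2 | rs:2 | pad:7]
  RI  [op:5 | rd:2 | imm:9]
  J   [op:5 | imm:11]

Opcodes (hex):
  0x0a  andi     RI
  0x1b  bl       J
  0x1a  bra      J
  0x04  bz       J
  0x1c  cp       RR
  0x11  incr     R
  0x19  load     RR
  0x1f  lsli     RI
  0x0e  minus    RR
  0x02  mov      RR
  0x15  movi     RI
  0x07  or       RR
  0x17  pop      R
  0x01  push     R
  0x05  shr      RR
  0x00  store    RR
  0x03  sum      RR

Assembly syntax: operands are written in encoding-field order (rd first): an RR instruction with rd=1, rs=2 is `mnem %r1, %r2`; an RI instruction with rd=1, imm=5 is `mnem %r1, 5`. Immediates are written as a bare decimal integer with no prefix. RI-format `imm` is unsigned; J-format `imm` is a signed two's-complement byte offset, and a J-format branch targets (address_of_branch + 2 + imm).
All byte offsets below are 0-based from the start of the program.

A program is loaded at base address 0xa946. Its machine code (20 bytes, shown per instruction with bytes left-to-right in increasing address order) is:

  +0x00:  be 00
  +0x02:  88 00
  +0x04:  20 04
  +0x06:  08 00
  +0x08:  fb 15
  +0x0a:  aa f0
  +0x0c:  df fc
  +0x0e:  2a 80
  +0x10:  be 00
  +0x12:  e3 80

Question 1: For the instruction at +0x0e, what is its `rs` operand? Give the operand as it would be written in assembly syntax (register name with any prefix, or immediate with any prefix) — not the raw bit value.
+0x0e: 2a 80 ⇒ word 0x2a80 (big)
  op=0x2a80>>11=0x5 ⇒ shr (RR)
  rd: (w>>9)&0x3=0x1 → %r1
  rs: (w>>7)&0x3=0x1 → %r1

%r1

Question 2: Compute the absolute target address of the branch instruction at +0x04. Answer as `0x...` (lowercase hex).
0xa950

[04] 20 04 → 0x2004
  top 5b → 0x4 → bz [J]
  [10:0] imm=4 = 4
  target = base 0xa946 + off 0x04 + 2 + imm 4 = 0xa950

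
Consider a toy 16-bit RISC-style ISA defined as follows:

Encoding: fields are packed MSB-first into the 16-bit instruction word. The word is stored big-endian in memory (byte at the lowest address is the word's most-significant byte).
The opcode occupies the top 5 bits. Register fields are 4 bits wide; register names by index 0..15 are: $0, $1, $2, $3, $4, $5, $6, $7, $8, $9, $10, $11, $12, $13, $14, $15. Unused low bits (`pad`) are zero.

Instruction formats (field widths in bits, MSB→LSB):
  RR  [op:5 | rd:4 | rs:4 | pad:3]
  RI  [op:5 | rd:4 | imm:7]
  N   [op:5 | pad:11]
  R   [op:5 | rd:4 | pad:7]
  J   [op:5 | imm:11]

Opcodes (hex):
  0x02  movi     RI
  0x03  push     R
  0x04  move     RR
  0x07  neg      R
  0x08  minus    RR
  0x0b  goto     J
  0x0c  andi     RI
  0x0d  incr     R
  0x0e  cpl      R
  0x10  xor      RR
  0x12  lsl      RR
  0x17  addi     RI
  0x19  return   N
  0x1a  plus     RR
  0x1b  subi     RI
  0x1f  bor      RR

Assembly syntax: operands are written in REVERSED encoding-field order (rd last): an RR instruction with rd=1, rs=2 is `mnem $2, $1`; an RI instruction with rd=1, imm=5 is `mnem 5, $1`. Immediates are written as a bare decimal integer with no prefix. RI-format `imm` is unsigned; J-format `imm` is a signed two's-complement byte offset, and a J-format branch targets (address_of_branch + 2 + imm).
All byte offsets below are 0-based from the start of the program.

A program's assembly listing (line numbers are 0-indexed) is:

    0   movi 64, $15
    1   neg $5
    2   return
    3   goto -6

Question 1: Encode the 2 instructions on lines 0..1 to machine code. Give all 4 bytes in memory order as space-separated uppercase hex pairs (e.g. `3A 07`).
17 C0 3A 80

0. movi fields op=0x2:5|rd=15:4|imm=64:7 → word 17c0h → 17 c0
1. neg fields op=0x7:5|rd=5:4|pad=0:7 → word 3a80h → 3a 80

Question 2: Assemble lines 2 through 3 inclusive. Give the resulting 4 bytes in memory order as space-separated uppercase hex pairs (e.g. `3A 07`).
line 2 (return): pack op=0x19:5|pad=0:11 = 0xc800; big→ c8 00
line 3 (goto): pack op=0xb:5|imm=-6:11 = 0x5ffa; big→ 5f fa

C8 00 5F FA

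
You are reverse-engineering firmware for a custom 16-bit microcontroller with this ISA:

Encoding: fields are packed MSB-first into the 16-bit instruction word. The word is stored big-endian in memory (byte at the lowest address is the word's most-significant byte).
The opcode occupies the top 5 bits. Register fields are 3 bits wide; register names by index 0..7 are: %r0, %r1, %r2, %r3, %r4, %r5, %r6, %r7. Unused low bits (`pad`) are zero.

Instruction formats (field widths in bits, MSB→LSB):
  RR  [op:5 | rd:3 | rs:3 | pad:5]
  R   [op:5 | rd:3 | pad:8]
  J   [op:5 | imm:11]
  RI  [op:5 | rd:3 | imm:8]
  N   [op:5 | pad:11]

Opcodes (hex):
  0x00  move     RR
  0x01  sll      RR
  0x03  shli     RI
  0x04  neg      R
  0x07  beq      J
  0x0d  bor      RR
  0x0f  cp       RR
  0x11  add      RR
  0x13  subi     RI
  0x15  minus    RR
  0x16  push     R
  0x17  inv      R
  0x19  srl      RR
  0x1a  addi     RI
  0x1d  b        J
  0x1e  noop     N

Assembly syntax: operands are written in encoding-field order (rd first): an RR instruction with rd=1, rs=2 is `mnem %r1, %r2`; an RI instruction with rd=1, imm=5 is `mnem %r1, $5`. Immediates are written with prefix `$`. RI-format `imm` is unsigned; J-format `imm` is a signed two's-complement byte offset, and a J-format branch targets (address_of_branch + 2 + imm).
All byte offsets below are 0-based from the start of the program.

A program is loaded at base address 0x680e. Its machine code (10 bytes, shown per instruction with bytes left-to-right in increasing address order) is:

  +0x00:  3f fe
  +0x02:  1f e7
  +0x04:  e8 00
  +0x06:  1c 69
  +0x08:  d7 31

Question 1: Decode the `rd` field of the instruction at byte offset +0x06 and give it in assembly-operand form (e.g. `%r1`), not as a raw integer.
%r4

[06] 1c 69 → 0x1c69
  opcode bits[15:11]=0x3: shli/RI
  rd: (w>>8)&0x7=0x4 → %r4
  imm: (w>>0)&0xff=0x69 → $105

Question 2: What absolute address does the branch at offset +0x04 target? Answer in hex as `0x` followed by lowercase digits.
[04] e8 00 → 0xe800
  opcode bits[15:11]=0x1d: b/J
  [10:0] imm=0 = $0
  target = base 0x680e + off 0x04 + 2 + imm 0 = 0x6814

0x6814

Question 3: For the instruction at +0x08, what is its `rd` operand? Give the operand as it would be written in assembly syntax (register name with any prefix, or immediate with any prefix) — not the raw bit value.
%r7

@+08  big-endian(d7 31) = 0xd731
  top 5b → 0x1a → addi [RI]
  rd@[10:8]=0x7 ⇒ %r7
  imm@[7:0]=0x31 ⇒ $49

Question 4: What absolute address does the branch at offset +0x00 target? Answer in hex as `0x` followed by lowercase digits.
0x680e

@+00  big-endian(3f fe) = 0x3ffe
  top 5b → 0x7 → beq [J]
  imm@[10:0]=0x7fe (s11→-2) ⇒ $-2
  target = base 0x680e + off 0x00 + 2 + imm -2 = 0x680e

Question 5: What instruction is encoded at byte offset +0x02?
shli %r7, $231

off 0x02: read 1f e7 as big → 0x1fe7
  top 5b → 0x3 → shli [RI]
  [10:8] rd=7 = %r7
  [7:0] imm=231 = $231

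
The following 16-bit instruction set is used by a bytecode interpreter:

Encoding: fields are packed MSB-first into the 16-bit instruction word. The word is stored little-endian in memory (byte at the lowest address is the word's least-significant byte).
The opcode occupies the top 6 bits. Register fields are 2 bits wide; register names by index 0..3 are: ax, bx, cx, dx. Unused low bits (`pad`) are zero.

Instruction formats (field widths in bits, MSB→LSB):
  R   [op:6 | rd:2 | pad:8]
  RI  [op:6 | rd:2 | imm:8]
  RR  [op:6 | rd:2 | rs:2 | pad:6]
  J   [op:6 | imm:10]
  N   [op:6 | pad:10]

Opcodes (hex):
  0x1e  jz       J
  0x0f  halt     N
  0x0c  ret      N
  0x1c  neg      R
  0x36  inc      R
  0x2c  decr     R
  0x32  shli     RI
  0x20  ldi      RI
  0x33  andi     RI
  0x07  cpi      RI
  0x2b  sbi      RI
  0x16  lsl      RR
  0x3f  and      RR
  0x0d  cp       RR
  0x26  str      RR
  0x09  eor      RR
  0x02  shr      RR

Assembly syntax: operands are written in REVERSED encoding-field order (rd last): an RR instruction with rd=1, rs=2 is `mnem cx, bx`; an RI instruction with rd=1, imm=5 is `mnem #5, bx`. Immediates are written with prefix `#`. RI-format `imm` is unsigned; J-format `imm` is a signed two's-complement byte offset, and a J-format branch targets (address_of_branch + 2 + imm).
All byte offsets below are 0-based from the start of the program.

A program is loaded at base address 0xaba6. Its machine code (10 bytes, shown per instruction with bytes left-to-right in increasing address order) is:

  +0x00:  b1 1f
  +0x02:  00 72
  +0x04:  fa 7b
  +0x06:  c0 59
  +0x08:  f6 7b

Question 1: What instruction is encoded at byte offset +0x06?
lsl dx, bx

off 0x06: read c0 59 as little → 0x59c0
  op=0x59c0>>10=0x16 ⇒ lsl (RR)
  rd@[9:8]=0x1 ⇒ bx
  rs@[7:6]=0x3 ⇒ dx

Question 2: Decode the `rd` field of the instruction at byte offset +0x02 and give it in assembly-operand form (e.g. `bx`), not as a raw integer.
[02] 00 72 → 0x7200
  op=0x7200>>10=0x1c ⇒ neg (R)
  rd: (w>>8)&0x3=0x2 → cx

cx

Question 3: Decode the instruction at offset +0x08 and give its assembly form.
+0x08: f6 7b ⇒ word 0x7bf6 (little)
  op=0x7bf6>>10=0x1e ⇒ jz (J)
  [9:0] imm=1014 (s10→-10) = #-10

jz #-10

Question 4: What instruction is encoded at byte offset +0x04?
[04] fa 7b → 0x7bfa
  opcode bits[15:10]=0x1e: jz/J
  imm: (w>>0)&0x3ff=0x3fa (s10→-6) → #-6

jz #-6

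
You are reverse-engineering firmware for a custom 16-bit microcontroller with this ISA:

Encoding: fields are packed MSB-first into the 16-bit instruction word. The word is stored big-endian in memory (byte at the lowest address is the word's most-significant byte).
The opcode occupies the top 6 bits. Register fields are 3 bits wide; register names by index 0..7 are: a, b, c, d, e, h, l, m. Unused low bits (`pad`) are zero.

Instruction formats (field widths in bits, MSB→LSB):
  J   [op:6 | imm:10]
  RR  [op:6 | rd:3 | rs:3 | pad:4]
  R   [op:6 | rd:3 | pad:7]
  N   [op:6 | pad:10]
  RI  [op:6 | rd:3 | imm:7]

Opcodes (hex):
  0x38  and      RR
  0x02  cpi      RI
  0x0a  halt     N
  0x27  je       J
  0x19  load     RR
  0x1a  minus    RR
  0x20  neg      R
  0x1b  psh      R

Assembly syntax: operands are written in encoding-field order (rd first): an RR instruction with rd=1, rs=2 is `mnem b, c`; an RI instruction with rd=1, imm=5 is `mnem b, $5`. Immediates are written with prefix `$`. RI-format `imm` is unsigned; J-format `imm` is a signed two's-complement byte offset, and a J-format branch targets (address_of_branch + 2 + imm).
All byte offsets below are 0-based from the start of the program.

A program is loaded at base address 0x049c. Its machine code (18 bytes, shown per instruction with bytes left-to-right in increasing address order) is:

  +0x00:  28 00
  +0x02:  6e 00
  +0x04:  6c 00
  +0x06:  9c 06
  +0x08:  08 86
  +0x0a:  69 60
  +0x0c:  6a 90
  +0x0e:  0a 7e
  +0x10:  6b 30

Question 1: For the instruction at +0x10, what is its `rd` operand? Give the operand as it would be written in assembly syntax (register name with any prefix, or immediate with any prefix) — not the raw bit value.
l

+0x10: 6b 30 ⇒ word 0x6b30 (big)
  top 6b → 0x1a → minus [RR]
  [9:7] rd=6 = l
  [6:4] rs=3 = d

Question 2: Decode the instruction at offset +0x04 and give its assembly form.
[04] 6c 00 → 0x6c00
  op=0x6c00>>10=0x1b ⇒ psh (R)
  rd: (w>>7)&0x7=0x0 → a

psh a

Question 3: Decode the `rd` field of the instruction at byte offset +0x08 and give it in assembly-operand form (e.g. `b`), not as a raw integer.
b

@+08  big-endian(08 86) = 0x0886
  top 6b → 0x2 → cpi [RI]
  rd: (w>>7)&0x7=0x1 → b
  imm: (w>>0)&0x7f=0x6 → $6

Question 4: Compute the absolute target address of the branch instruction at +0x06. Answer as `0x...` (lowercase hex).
+0x06: 9c 06 ⇒ word 0x9c06 (big)
  op=0x9c06>>10=0x27 ⇒ je (J)
  imm@[9:0]=0x6 ⇒ $6
  target = base 0x049c + off 0x06 + 2 + imm 6 = 0x04aa

0x04aa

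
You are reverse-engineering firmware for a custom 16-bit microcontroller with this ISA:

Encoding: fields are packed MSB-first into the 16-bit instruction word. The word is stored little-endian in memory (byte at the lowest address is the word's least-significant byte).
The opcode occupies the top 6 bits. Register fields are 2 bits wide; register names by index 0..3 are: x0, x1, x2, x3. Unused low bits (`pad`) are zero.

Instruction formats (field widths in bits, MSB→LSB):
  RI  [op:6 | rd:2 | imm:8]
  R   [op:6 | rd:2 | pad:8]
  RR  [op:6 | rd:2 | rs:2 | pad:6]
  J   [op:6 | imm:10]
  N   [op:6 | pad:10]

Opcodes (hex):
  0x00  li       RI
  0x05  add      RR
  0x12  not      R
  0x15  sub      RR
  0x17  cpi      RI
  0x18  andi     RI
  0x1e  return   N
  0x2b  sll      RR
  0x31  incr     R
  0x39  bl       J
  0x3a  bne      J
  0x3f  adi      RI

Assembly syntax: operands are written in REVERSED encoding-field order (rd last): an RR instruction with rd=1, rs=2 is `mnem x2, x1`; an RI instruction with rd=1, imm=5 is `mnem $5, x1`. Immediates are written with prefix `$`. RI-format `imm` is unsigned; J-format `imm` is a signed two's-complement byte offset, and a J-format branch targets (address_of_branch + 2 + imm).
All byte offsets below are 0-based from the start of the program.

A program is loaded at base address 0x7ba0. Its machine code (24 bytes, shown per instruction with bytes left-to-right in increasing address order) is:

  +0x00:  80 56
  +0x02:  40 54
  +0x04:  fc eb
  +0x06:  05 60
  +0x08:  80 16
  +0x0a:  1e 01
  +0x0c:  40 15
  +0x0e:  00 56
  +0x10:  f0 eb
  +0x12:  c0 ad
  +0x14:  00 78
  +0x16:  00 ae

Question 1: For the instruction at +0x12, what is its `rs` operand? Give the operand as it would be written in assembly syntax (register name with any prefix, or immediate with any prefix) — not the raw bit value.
x3

off 0x12: read c0 ad as little → 0xadc0
  opcode bits[15:10]=0x2b: sll/RR
  [9:8] rd=1 = x1
  [7:6] rs=3 = x3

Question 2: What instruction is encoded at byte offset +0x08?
add x2, x2

+0x08: 80 16 ⇒ word 0x1680 (little)
  top 6b → 0x5 → add [RR]
  rd: (w>>8)&0x3=0x2 → x2
  rs: (w>>6)&0x3=0x2 → x2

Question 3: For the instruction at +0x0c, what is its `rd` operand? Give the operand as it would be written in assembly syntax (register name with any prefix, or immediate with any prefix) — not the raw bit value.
x1

off 0x0c: read 40 15 as little → 0x1540
  op=0x1540>>10=0x5 ⇒ add (RR)
  rd: (w>>8)&0x3=0x1 → x1
  rs: (w>>6)&0x3=0x1 → x1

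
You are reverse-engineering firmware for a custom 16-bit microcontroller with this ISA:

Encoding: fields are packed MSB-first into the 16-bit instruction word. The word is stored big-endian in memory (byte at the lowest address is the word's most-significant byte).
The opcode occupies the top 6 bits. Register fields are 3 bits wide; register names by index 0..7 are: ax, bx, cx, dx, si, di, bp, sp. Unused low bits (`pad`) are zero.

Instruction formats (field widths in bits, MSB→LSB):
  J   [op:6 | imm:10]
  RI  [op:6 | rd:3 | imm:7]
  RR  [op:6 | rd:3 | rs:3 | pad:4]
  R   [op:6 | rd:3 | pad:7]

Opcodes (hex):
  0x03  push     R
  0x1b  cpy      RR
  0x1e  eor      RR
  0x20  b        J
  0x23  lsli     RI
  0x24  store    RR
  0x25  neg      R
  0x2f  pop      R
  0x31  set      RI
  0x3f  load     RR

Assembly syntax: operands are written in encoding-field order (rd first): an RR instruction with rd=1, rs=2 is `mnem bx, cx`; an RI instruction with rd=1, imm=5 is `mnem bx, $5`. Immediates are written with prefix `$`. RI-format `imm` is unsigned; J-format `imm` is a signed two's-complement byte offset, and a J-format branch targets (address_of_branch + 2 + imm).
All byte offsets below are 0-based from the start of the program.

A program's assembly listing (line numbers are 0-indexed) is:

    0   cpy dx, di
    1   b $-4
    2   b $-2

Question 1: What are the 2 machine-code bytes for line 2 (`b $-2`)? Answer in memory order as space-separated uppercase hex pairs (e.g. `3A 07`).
83 FE

L2: b op=0x20:6|imm=-2:10 ⇒ 0x83fe ⇒ big 83 fe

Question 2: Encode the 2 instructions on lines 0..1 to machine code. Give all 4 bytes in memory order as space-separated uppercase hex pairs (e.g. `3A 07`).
0. cpy fields op=0x1b:6|rd=3:3|rs=5:3|pad=0:4 → word 6dd0h → 6d d0
1. b fields op=0x20:6|imm=-4:10 → word 83fch → 83 fc

6D D0 83 FC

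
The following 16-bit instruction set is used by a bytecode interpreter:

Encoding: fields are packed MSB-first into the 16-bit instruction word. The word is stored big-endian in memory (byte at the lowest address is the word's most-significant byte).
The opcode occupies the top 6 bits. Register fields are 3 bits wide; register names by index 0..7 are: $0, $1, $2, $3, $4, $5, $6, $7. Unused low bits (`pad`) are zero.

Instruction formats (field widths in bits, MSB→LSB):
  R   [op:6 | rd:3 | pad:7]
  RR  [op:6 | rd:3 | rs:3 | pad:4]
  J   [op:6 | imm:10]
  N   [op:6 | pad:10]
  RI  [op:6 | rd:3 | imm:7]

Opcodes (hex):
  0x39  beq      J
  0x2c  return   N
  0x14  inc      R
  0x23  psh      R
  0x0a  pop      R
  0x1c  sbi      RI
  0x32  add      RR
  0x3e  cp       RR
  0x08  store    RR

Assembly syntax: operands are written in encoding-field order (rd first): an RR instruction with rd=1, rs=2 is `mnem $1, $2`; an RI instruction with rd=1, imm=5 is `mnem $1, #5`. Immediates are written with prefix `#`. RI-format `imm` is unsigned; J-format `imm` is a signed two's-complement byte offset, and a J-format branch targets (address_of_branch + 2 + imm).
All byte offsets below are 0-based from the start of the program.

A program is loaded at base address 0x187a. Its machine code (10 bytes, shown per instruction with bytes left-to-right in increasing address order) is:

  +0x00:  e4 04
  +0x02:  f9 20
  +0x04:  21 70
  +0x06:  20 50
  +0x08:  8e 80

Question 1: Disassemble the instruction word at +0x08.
@+08  big-endian(8e 80) = 0x8e80
  opcode bits[15:10]=0x23: psh/R
  rd: (w>>7)&0x7=0x5 → $5

psh $5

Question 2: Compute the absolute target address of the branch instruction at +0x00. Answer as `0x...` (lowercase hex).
0x1880

@+00  big-endian(e4 04) = 0xe404
  opcode bits[15:10]=0x39: beq/J
  [9:0] imm=4 = #4
  target = base 0x187a + off 0x00 + 2 + imm 4 = 0x1880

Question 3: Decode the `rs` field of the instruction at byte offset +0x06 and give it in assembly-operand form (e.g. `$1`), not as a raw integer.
$5

+0x06: 20 50 ⇒ word 0x2050 (big)
  top 6b → 0x8 → store [RR]
  [9:7] rd=0 = $0
  [6:4] rs=5 = $5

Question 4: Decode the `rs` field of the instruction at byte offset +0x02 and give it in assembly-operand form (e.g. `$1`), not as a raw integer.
$2

+0x02: f9 20 ⇒ word 0xf920 (big)
  op=0xf920>>10=0x3e ⇒ cp (RR)
  [9:7] rd=2 = $2
  [6:4] rs=2 = $2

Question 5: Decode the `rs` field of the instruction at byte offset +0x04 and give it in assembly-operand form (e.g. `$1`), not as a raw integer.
$7

+0x04: 21 70 ⇒ word 0x2170 (big)
  top 6b → 0x8 → store [RR]
  rd: (w>>7)&0x7=0x2 → $2
  rs: (w>>4)&0x7=0x7 → $7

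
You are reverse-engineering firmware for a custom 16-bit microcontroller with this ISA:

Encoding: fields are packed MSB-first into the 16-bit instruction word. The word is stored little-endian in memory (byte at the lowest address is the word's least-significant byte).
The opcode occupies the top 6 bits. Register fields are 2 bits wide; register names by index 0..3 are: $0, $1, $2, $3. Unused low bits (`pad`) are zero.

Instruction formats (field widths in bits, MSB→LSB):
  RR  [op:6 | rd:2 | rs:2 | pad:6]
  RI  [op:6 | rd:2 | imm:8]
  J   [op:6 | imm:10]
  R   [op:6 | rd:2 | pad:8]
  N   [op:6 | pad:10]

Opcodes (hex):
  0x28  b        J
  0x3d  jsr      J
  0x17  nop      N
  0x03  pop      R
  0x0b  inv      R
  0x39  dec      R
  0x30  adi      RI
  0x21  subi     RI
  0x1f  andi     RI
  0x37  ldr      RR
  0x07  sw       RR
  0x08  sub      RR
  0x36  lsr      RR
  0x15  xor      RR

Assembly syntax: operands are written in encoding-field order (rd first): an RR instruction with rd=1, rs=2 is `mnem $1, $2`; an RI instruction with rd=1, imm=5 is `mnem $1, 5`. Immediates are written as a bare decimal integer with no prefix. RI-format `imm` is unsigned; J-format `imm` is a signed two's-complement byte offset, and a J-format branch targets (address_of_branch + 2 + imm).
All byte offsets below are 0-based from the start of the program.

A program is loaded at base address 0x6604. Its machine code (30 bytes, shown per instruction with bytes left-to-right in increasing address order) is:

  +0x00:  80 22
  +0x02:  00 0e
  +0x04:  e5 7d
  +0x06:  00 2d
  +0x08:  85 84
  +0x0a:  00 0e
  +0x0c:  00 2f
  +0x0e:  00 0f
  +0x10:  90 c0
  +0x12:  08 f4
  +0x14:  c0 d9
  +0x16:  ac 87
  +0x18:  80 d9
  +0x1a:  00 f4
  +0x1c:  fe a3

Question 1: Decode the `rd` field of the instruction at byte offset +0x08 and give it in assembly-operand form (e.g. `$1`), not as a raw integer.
$0

@+08  little-endian(85 84) = 0x8485
  opcode bits[15:10]=0x21: subi/RI
  [9:8] rd=0 = $0
  [7:0] imm=133 = 133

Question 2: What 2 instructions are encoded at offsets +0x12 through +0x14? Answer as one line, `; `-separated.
off 0x12: read 08 f4 as little → 0xf408
  top 6b → 0x3d → jsr [J]
  imm: (w>>0)&0x3ff=0x8 → 8
off 0x14: read c0 d9 as little → 0xd9c0
  top 6b → 0x36 → lsr [RR]
  rd: (w>>8)&0x3=0x1 → $1
  rs: (w>>6)&0x3=0x3 → $3

jsr 8; lsr $1, $3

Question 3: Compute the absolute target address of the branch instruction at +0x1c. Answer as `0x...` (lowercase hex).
@+1c  little-endian(fe a3) = 0xa3fe
  op=0xa3fe>>10=0x28 ⇒ b (J)
  imm@[9:0]=0x3fe (s10→-2) ⇒ -2
  target = base 0x6604 + off 0x1c + 2 + imm -2 = 0x6620

0x6620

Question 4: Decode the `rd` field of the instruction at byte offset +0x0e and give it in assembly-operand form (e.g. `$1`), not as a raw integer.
+0x0e: 00 0f ⇒ word 0x0f00 (little)
  top 6b → 0x3 → pop [R]
  rd@[9:8]=0x3 ⇒ $3

$3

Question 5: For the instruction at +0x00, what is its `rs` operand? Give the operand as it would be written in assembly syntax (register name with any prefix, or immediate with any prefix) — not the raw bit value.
off 0x00: read 80 22 as little → 0x2280
  op=0x2280>>10=0x8 ⇒ sub (RR)
  rd@[9:8]=0x2 ⇒ $2
  rs@[7:6]=0x2 ⇒ $2

$2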